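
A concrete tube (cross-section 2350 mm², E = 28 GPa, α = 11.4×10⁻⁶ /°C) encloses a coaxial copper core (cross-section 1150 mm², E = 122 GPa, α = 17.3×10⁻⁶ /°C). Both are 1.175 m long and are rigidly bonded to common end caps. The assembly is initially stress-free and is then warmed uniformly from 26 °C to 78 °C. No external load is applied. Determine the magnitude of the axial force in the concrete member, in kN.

The copper has the larger α, so on heating it would change length more than the concrete if both were free. The rigid plates force a common final length, so the copper is put into compression and the concrete into tension, with equal and opposite forces P (no external load).
Equating the net (thermal + elastic) strains gives |α₁ − α₂|·ΔT = P·[1/(A₁E₁) + 1/(A₂E₂)].
|α₁ − α₂|·ΔT = 5.9×10⁻⁶ × 52 = 0.0003068.
1/(A₁E₁) + 1/(A₂E₂) = 1/(2350×28×10³) + 1/(1150×122×10³) = 2.233×10⁻⁸ N⁻¹.
So P = 0.0003068 / 2.233×10⁻⁸ = 13.74 kN.

P ≈ 13.7 kN (tensile in the concrete)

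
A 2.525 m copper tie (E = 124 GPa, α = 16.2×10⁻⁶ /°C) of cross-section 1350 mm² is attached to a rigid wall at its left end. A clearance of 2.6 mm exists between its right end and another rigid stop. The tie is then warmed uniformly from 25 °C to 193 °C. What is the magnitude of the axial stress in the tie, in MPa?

Free thermal elongation = αΔT L = 16.2×10⁻⁶ × 168 × 2525 = 6.872 mm.
This exceeds the 2.6 mm gap, so the wall pushes back. The portion of expansion that must be recovered elastically is δ_free − gap = 6.872 − 2.6 = 4.272 mm.
That suppressed elongation corresponds to σ = E·Δ/L = 124×10³ × 4.272/2525 = 209.8 MPa.

σ ≈ 210 MPa (compressive)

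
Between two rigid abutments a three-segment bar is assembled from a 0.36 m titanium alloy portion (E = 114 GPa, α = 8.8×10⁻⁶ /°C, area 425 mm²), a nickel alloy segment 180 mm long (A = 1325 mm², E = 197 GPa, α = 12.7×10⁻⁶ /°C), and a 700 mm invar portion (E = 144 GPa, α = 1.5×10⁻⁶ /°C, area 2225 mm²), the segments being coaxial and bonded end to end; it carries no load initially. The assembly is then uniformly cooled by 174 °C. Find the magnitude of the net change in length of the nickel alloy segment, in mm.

|ΔL| ≈ 0.322 mm

If the supports were absent, the total length change would be Σ αᵢΔT Lᵢ = 8.8×10⁻⁶×174×360 + 12.7×10⁻⁶×174×180 + 1.5×10⁻⁶×174×700 = 1.132 mm.
Since the ends are fixed, an axial force P builds up, equal in every segment, with P · Σ Lᵢ/(AᵢEᵢ) = δ_free.
Σ Lᵢ/(AᵢEᵢ) = 360/(425×114×10³) + 180/(1325×197×10³) + 700/(2225×144×10³) = 1.03×10⁻⁵ mm/N.
So P = 1.132 / 1.03×10⁻⁵ = 109.8 kN, tensile.
For the nickel alloy segment, free thermal change = 12.7×10⁻⁶×174×180 = 0.3978 mm and elastic change from P = 109800×180/(1325×197×10³) = 0.07573 mm; these oppose, so the net change is 0.322 mm (segment shortens).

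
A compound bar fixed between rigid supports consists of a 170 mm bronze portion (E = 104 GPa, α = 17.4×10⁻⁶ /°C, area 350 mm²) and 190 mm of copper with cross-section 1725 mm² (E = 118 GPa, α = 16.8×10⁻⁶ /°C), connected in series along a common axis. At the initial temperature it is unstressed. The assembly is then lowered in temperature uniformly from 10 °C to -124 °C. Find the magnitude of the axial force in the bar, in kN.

If the supports were absent, the total length change would be Σ αᵢΔT Lᵢ = 17.4×10⁻⁶×134×170 + 16.8×10⁻⁶×134×190 = 0.8241 mm.
The walls prevent any net length change, so an axial force P (same in every segment) develops. Compatibility: P · Σ Lᵢ/(AᵢEᵢ) = δ_free.
Σ Lᵢ/(AᵢEᵢ) = 170/(350×104×10³) + 190/(1725×118×10³) = 5.604×10⁻⁶ mm/N.
So P = 0.8241 / 5.604×10⁻⁶ = 147.1 kN, tensile.

P ≈ 147 kN (tensile)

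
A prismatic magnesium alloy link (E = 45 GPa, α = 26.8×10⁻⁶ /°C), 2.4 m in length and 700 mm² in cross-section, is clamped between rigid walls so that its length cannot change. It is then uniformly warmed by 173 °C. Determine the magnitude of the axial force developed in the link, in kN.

P ≈ 146 kN (compressive)

Full restraint means ε = 0, so the stress is σ = EαΔT = 45×10³ × 26.8×10⁻⁶ × 173 = 208.6 MPa.
P = AEαΔT = 700 × 45×10³ × 26.8×10⁻⁶ × 173 = 146 kN (compressive).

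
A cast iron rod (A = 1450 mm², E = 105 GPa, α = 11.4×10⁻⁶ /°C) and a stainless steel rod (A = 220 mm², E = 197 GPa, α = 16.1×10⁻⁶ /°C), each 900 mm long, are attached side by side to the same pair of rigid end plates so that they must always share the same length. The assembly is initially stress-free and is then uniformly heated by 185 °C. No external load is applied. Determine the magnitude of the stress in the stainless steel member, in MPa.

Equilibrium of a rigid end plate with no external load gives equal and opposite internal forces ±P in the two members. Since α_{stainless steel} > α_{cast iron}, heating drives the stainless steel into compression and the cast iron into tension.
Compatibility of the two members (thermal + elastic change equal): (α₁ − α₂)ΔT = P·[1/(A₁E₁) + 1/(A₂E₂)].
|α₁ − α₂|·ΔT = 4.7×10⁻⁶ × 185 = 0.0008695.
1/(A₁E₁) + 1/(A₂E₂) = 1/(1450×105×10³) + 1/(220×197×10³) = 2.964×10⁻⁸ N⁻¹.
P = 0.0008695 / 2.964×10⁻⁸ = 29330 N = 29.33 kN.
σ_{stainless steel} = P/A₂ = 29330/220 = 133.3 MPa, compressive.

σ ≈ 133 MPa (compressive)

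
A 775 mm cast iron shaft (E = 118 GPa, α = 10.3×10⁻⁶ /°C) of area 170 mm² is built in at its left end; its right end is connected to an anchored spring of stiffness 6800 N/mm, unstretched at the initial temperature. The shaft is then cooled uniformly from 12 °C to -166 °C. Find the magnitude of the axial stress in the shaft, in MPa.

σ ≈ 45 MPa (tensile)

The unrestrained thermal change is αΔT L = 10.3×10⁻⁶ × 178 × 775 = 1.421 mm.
With a force P in the spring, the elastic change of the shaft is PL/(AE) and that of the spring is P/k; compatibility requires their sum to equal δ_free.
So P = δ_free / [L/(AE) + 1/k] = 1.421 / [ 775/(170×118×10³) + 1/(6800) ].
P = 1.421 / 0.0001857 = 7652 N.
σ = P/A = 7652/170 = 45.01 MPa.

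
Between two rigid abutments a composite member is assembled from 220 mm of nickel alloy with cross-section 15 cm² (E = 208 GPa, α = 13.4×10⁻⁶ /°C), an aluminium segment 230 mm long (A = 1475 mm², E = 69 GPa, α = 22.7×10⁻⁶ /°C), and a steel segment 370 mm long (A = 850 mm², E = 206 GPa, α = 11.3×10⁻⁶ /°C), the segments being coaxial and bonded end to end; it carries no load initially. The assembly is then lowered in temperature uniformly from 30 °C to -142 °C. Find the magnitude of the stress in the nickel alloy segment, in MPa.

If the supports were absent, the total length change would be Σ αᵢΔT Lᵢ = 13.4×10⁻⁶×172×220 + 22.7×10⁻⁶×172×230 + 11.3×10⁻⁶×172×370 = 2.124 mm.
The walls prevent any net length change, so an axial force P (same in every segment) develops. Compatibility: P · Σ Lᵢ/(AᵢEᵢ) = δ_free.
The series flexibility is Σ Lᵢ/(AᵢEᵢ) = 220/(1500×208×10³) + 230/(1475×69×10³) + 370/(850×206×10³) = 5.078×10⁻⁶ mm/N.
Hence P = δ_free / Σ(L/AE) = 2.124/5.078×10⁻⁶ = 418.3 kN (tensile).
σ_{nickel alloy} = P / A = 418300 / 1500 = 278.9 MPa.

σ ≈ 279 MPa (tensile)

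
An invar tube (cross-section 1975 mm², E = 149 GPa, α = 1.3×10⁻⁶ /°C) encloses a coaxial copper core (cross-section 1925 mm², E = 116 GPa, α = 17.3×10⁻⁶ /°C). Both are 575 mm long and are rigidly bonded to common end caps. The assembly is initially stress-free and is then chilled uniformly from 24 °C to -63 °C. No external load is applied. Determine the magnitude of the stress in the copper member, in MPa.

σ ≈ 91.8 MPa (tensile)

Both members must finish at the same length. With the larger α, the copper tends to over-contract; the plates restrain it, putting the copper in tension and the invar in compression. With no external load the two internal forces are equal and opposite, magnitude P.
Compatibility of the two members (thermal + elastic change equal): (α₁ − α₂)ΔT = P·[1/(A₁E₁) + 1/(A₂E₂)].
|α₁ − α₂|·ΔT = 16×10⁻⁶ × 87 = 0.001392.
1/(A₁E₁) + 1/(A₂E₂) = 1/(1975×149×10³) + 1/(1925×116×10³) = 7.876×10⁻⁹ N⁻¹.
P = 0.001392 / 7.876×10⁻⁹ = 176700 N = 176.7 kN.
σ_{copper} = P/A₂ = 176700/1925 = 91.81 MPa, tensile.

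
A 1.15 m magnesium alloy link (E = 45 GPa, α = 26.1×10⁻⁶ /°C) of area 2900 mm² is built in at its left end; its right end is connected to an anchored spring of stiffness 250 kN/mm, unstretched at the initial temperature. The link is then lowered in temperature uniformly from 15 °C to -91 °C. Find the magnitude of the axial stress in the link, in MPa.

The unrestrained thermal change is αΔT L = 26.1×10⁻⁶ × 106 × 1150 = 3.182 mm.
With a force P in the spring, the elastic change of the link is PL/(AE) and that of the spring is P/k; compatibility requires their sum to equal δ_free.
So P = δ_free / [L/(AE) + 1/k] = 3.182 / [ 1150/(2900×45×10³) + 1/(250×10³) ].
P = 3.182 / 1.281×10⁻⁵ = 248300 N.
σ = P/A = 248300/2900 = 85.63 MPa.

σ ≈ 85.6 MPa (tensile)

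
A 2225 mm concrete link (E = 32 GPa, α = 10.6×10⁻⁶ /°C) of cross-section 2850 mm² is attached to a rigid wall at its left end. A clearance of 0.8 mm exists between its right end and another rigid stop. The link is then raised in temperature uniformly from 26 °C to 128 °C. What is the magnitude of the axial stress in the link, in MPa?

σ ≈ 23.1 MPa (compressive)

If the wall were absent the link would grow by αΔT L = 10.6×10⁻⁶ × 102 × 2225 = 2.406 mm.
This exceeds the 0.8 mm gap, so the wall pushes back. The portion of expansion that must be recovered elastically is δ_free − gap = 2.406 − 0.8 = 1.606 mm.
Compatibility: PL/(AE) = 1.606 mm, so σ = P/A = E × (1.606/2225) = 23.09 MPa.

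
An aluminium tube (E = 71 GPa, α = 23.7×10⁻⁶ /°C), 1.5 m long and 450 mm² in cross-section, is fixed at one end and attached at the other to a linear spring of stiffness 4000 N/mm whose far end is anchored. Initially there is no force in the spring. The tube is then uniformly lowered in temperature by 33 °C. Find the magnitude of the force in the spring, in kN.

P ≈ 3.95 kN

If the spring were absent the tube would shorten by αΔT L = 23.7×10⁻⁶ × 33 × 1500 = 1.173 mm.
Let P be the tensile force in the spring. The tube extends elastically by PL/(AE) and the spring stretches by P/k; together these equal δ_free.
So P = δ_free / [L/(AE) + 1/k] = 1.173 / [ 1500/(450×71×10³) + 1/(4000) ].
P = 1.173 / 0.0002969 = 3951 N.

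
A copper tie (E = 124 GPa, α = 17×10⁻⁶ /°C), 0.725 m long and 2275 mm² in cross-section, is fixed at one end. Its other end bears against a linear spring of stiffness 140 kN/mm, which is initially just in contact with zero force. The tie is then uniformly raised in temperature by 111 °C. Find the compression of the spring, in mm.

δ ≈ 1.01 mm

If the spring were absent the tie would lengthen by αΔT L = 17×10⁻⁶ × 111 × 725 = 1.368 mm.
Let P be the compressive force at the spring. The tie shortens elastically by PL/(AE) and the spring compresses by P/k; together these equal δ_free.
P [ L/(AE) + 1/k ] = δ_free → P [ 725/(2275×124×10³) + 1/(140×10³) ] = 1.368.
P = 1.368 / 9.713×10⁻⁶ = 140900 N.
Spring compression = P/k = 140900/(140×10³) = 1.006 mm.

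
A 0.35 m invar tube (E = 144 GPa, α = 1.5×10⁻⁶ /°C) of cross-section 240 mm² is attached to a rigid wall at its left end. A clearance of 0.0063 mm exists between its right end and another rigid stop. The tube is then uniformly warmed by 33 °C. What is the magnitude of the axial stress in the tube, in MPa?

If the wall were absent the tube would grow by αΔT L = 1.5×10⁻⁶ × 33 × 350 = 0.01733 mm.
The gap closes (δ_free > 0.0063 mm) and the wall then resists a further 0.01733 − 0.0063 = 0.01103 mm of expansion.
Compatibility: PL/(AE) = 0.01103 mm, so σ = P/A = E × (0.01103/350) = 4.536 MPa.

σ ≈ 4.54 MPa (compressive)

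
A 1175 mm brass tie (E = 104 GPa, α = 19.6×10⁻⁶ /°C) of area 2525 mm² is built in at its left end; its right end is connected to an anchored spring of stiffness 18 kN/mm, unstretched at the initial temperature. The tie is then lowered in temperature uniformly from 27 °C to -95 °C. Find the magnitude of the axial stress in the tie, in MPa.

The unrestrained thermal change is αΔT L = 19.6×10⁻⁶ × 122 × 1175 = 2.81 mm.
Let P be the tensile force in the spring. The tie extends elastically by PL/(AE) and the spring stretches by P/k; together these equal δ_free.
P [ L/(AE) + 1/k ] = δ_free → P [ 1175/(2525×104×10³) + 1/(18×10³) ] = 2.81.
P = 2.81 / 6.003×10⁻⁵ = 46800 N.
σ = P/A = 46800/2525 = 18.54 MPa.

σ ≈ 18.5 MPa (tensile)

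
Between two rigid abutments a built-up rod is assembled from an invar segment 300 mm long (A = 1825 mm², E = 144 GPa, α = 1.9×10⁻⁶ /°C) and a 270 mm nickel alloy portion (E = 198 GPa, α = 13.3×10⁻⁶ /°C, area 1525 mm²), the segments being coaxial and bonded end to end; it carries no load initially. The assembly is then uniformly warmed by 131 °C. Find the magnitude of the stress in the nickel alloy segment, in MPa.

σ ≈ 176 MPa (compressive)

With the walls removed the bar would change length by δ_free = Σ αᵢΔT Lᵢ = 1.9×10⁻⁶×131×300 + 13.3×10⁻⁶×131×270 = 0.5451 mm.
The walls prevent any net length change, so an axial force P (same in every segment) develops. Compatibility: P · Σ Lᵢ/(AᵢEᵢ) = δ_free.
Σ Lᵢ/(AᵢEᵢ) = 300/(1825×144×10³) + 270/(1525×198×10³) = 2.036×10⁻⁶ mm/N.
Hence P = δ_free / Σ(L/AE) = 0.5451/2.036×10⁻⁶ = 267.8 kN (compressive).
σ_{nickel alloy} = P / A = 267800 / 1525 = 175.6 MPa.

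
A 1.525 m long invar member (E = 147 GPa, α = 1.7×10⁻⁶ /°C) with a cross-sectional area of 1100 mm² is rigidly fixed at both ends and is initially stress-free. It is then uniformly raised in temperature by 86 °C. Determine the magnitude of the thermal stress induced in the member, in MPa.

With length fixed, the mechanical strain must cancel the thermal strain αΔT = 1.7×10⁻⁶ × 86 = 146.2×10⁻⁶.
σ = EαΔT = 147×10³ × 1.7×10⁻⁶ × 86 = 21.49 MPa (compressive; the member is trying to expand).

σ ≈ 21.5 MPa (compressive)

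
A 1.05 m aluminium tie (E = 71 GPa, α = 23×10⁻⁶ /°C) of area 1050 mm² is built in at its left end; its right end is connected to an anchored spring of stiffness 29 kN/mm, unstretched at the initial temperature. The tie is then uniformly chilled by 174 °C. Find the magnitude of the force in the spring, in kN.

Free thermal contraction: δ_free = αΔT L = 23×10⁻⁶ × 174 × 1050 = 4.202 mm.
With a force P in the spring, the elastic change of the tie is PL/(AE) and that of the spring is P/k; compatibility requires their sum to equal δ_free.
P [ L/(AE) + 1/k ] = δ_free → P [ 1050/(1050×71×10³) + 1/(29×10³) ] = 4.202.
P = 4.202 / 4.857×10⁻⁵ = 86520 N.

P ≈ 86.5 kN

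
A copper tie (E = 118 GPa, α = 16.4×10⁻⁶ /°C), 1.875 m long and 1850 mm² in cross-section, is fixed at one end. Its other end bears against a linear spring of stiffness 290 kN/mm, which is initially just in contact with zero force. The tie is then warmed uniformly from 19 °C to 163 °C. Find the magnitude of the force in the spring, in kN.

Free thermal expansion: δ_free = αΔT L = 16.4×10⁻⁶ × 144 × 1875 = 4.428 mm.
Let P be the compressive force at the spring. The tie shortens elastically by PL/(AE) and the spring compresses by P/k; together these equal δ_free.
P [ L/(AE) + 1/k ] = δ_free → P [ 1875/(1850×118×10³) + 1/(290×10³) ] = 4.428.
P = 4.428 / 1.204×10⁻⁵ = 367900 N.

P ≈ 368 kN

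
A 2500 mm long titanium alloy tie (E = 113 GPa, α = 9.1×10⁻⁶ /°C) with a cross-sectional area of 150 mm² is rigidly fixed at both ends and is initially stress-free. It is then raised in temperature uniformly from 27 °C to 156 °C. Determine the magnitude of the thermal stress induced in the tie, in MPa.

Because both ends are immovable the net strain is zero, and the suppressed thermal strain is αΔT = 9.1×10⁻⁶ × 129 = 1173.9×10⁻⁶.
The stress required to suppress this strain is σ = Eε = 113×10³ × 1173.9×10⁻⁶ = 132.7 MPa, compressive since the tie is trying to expand.

σ ≈ 133 MPa (compressive)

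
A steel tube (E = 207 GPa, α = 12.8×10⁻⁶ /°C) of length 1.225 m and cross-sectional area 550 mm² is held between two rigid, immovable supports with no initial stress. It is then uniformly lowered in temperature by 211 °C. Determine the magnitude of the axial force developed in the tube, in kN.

With zero net strain, σ = E·αΔT = 207 GPa × 12.8×10⁻⁶ × 211 = 559.1 MPa.
Axial force P = σA = 559.1 × 550 = 307500 N = 307.5 kN, tensile.

P ≈ 307 kN (tensile)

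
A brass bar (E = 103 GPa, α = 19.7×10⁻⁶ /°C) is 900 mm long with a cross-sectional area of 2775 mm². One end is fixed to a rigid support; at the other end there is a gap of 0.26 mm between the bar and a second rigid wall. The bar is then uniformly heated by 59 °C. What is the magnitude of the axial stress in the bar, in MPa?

Unrestrained expansion: δ_free = αΔT L = 19.7×10⁻⁶ × 59 × 900 = 1.046 mm.
The gap closes (δ_free > 0.26 mm) and the wall then resists a further 1.046 − 0.26 = 0.7861 mm of expansion.
Compatibility: PL/(AE) = 0.7861 mm, so σ = P/A = E × (0.7861/900) = 89.96 MPa.

σ ≈ 90 MPa (compressive)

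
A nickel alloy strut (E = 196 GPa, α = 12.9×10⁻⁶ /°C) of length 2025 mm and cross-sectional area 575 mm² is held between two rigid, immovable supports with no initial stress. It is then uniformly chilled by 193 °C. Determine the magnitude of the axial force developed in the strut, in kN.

The ends cannot move, so σ = EαΔT = 196×10³ × 12.9×10⁻⁶ × 193 = 488 MPa.
Then P = σA = 488 × 575 mm² = 280.6 kN, tensile.

P ≈ 281 kN (tensile)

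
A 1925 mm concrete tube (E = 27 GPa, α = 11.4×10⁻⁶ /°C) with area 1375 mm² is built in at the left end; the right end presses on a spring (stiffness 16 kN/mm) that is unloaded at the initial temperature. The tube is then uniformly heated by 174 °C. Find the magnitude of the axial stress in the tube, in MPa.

σ ≈ 24.3 MPa (compressive)

The unrestrained thermal change is αΔT L = 11.4×10⁻⁶ × 174 × 1925 = 3.818 mm.
With a force P in the spring, the elastic change of the tube is PL/(AE) and that of the spring is P/k; compatibility requires their sum to equal δ_free.
P [ L/(AE) + 1/k ] = δ_free → P [ 1925/(1375×27×10³) + 1/(16×10³) ] = 3.818.
P = 3.818 / 0.0001144 = 33390 N.
σ = P/A = 33390/1375 = 24.29 MPa.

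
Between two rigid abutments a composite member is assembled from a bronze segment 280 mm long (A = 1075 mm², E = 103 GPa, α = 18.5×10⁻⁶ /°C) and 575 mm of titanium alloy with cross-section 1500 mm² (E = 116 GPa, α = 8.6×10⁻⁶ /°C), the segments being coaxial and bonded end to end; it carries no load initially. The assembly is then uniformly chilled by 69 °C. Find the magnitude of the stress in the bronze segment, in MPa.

σ ≈ 111 MPa (tensile)

If the supports were absent, the total length change would be Σ αᵢΔT Lᵢ = 18.5×10⁻⁶×69×280 + 8.6×10⁻⁶×69×575 = 0.6986 mm.
Since the ends are fixed, an axial force P builds up, equal in every segment, with P · Σ Lᵢ/(AᵢEᵢ) = δ_free.
Σ Lᵢ/(AᵢEᵢ) = 280/(1075×103×10³) + 575/(1500×116×10³) = 5.833×10⁻⁶ mm/N.
P = 0.6986 / 5.833×10⁻⁶ = 119800 N = 119.8 kN, tensile.
σ_{bronze} = P / A = 119800 / 1075 = 111.4 MPa.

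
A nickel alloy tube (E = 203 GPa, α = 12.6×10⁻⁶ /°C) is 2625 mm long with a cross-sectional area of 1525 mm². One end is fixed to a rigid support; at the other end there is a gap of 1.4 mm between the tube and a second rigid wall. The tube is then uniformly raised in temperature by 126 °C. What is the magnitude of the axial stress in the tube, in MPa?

σ ≈ 214 MPa (compressive)

If the wall were absent the tube would grow by αΔT L = 12.6×10⁻⁶ × 126 × 2625 = 4.167 mm.
The gap closes (δ_free > 1.4 mm) and the wall then resists a further 4.167 − 1.4 = 2.767 mm of expansion.
So σ = E(δ_free − g)/L = 203×10³ × 2.767/2625 = 214 MPa.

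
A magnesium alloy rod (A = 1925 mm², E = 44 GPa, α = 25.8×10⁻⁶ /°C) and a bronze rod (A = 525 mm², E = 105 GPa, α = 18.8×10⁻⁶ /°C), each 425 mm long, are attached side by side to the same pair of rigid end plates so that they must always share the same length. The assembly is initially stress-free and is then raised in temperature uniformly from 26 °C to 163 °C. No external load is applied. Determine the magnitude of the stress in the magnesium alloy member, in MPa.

Equilibrium of a rigid end plate with no external load gives equal and opposite internal forces ±P in the two members. Since α_{magnesium alloy} > α_{bronze}, heating drives the magnesium alloy into compression and the bronze into tension.
Compatibility of the two members (thermal + elastic change equal): (α₁ − α₂)ΔT = P·[1/(A₁E₁) + 1/(A₂E₂)].
|α₁ − α₂|·ΔT = 7×10⁻⁶ × 137 = 0.000959.
1/(A₁E₁) + 1/(A₂E₂) = 1/(1925×44×10³) + 1/(525×105×10³) = 2.995×10⁻⁸ N⁻¹.
So P = 0.000959 / 2.995×10⁻⁸ = 32.02 kN.
σ_{magnesium alloy} = P/A₁ = 32020/1925 = 16.64 MPa, compressive.

σ ≈ 16.6 MPa (compressive)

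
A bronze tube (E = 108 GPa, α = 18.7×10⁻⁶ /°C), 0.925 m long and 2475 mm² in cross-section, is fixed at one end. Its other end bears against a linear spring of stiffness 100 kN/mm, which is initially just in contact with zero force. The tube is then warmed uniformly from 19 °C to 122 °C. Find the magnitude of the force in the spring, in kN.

P ≈ 132 kN

If the spring were absent the tube would lengthen by αΔT L = 18.7×10⁻⁶ × 103 × 925 = 1.782 mm.
Let P be the compressive force at the spring. The tube shortens elastically by PL/(AE) and the spring compresses by P/k; together these equal δ_free.
So P = δ_free / [L/(AE) + 1/k] = 1.782 / [ 925/(2475×108×10³) + 1/(100×10³) ].
P = 1.782 / 1.346×10⁻⁵ = 132400 N.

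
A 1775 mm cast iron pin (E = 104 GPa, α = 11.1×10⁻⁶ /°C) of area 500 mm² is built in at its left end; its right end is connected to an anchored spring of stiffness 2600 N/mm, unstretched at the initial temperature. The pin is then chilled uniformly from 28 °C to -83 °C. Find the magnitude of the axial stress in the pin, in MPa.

Free thermal contraction: δ_free = αΔT L = 11.1×10⁻⁶ × 111 × 1775 = 2.187 mm.
With a force P in the spring, the elastic change of the pin is PL/(AE) and that of the spring is P/k; compatibility requires their sum to equal δ_free.
P [ L/(AE) + 1/k ] = δ_free → P [ 1775/(500×104×10³) + 1/(2600) ] = 2.187.
P = 2.187 / 0.0004188 = 5223 N.
σ = P/A = 5223/500 = 10.45 MPa.

σ ≈ 10.4 MPa (tensile)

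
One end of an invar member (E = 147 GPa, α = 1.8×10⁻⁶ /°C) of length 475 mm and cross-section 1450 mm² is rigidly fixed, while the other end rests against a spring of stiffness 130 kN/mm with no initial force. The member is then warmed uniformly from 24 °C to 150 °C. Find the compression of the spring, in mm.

The unrestrained thermal change is αΔT L = 1.8×10⁻⁶ × 126 × 475 = 0.1077 mm.
Let P be the compressive force at the spring. The member shortens elastically by PL/(AE) and the spring compresses by P/k; together these equal δ_free.
So P = δ_free / [L/(AE) + 1/k] = 0.1077 / [ 475/(1450×147×10³) + 1/(130×10³) ].
P = 0.1077 / 9.921×10⁻⁶ = 10860 N.
Spring compression = P/k = 10860/(130×10³) = 0.08353 mm.

δ ≈ 0.0835 mm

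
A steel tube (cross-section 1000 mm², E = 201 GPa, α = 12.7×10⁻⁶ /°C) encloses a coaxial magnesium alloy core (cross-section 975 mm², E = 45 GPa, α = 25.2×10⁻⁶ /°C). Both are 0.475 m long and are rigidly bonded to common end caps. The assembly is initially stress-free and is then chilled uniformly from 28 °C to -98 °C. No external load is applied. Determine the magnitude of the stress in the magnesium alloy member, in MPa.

Equilibrium of a rigid end plate with no external load gives equal and opposite internal forces ±P in the two members. Since α_{magnesium alloy} > α_{steel}, cooling drives the magnesium alloy into tension and the steel into compression.
Compatibility of the two members (thermal + elastic change equal): (α₁ − α₂)ΔT = P·[1/(A₁E₁) + 1/(A₂E₂)].
|α₁ − α₂|·ΔT = 12.5×10⁻⁶ × 126 = 0.001575.
1/(A₁E₁) + 1/(A₂E₂) = 1/(1000×201×10³) + 1/(975×45×10³) = 2.777×10⁻⁸ N⁻¹.
So P = 0.001575 / 2.777×10⁻⁸ = 56.72 kN.
σ_{magnesium alloy} = P/A₂ = 56720/975 = 58.18 MPa, tensile.

σ ≈ 58.2 MPa (tensile)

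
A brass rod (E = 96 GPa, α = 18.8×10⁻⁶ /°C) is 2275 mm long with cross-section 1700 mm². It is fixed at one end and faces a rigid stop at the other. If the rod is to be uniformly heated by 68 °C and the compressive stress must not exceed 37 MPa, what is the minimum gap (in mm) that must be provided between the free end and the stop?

g ≈ 2.03 mm

Free expansion if unrestrained: δ_free = αΔT L = 18.8×10⁻⁶ × 68 × 2275 = 2.908 mm.
A stress of 37 MPa corresponds to the wall pushing the rod back by σL/E = 37×2275/(96×10³) = 0.8768 mm.
So the gap has to take up the difference, g_min = δ_free − σL/E = 2.908 − 0.8768 = 2.032 mm.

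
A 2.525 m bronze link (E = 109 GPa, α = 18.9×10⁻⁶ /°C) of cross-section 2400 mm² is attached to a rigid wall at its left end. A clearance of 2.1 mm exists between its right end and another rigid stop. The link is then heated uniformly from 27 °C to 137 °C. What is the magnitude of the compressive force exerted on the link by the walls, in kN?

P ≈ 326 kN

If the wall were absent the link would grow by αΔT L = 18.9×10⁻⁶ × 110 × 2525 = 5.249 mm.
This exceeds the 2.1 mm gap, so the wall pushes back. The portion of expansion that must be recovered elastically is δ_free − gap = 5.249 − 2.1 = 3.149 mm.
So σ = E(δ_free − g)/L = 109×10³ × 3.149/2525 = 136 MPa.
P = σA = 136 × 2400 = 326.3 kN.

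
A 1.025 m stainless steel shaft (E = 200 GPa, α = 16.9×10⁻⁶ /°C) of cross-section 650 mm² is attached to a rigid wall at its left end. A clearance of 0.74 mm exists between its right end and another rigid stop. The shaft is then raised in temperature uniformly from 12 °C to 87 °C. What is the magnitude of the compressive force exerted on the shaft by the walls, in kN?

P ≈ 70.9 kN

Unrestrained expansion: δ_free = αΔT L = 16.9×10⁻⁶ × 75 × 1025 = 1.299 mm.
This exceeds the 0.74 mm gap, so the wall pushes back. The portion of expansion that must be recovered elastically is δ_free − gap = 1.299 − 0.74 = 0.5592 mm.
So σ = E(δ_free − g)/L = 200×10³ × 0.5592/1025 = 109.1 MPa.
Force on the wall = σA = 109.1 × 650 mm² = 70.92 kN.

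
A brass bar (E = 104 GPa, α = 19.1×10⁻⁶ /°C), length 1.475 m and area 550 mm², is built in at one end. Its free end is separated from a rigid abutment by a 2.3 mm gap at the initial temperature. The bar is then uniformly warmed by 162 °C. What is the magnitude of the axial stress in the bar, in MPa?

Unrestrained expansion: δ_free = αΔT L = 19.1×10⁻⁶ × 162 × 1475 = 4.564 mm.
This exceeds the 2.3 mm gap, so the wall pushes back. The portion of expansion that must be recovered elastically is δ_free − gap = 4.564 − 2.3 = 2.264 mm.
So σ = E(δ_free − g)/L = 104×10³ × 2.264/1475 = 159.6 MPa.

σ ≈ 160 MPa (compressive)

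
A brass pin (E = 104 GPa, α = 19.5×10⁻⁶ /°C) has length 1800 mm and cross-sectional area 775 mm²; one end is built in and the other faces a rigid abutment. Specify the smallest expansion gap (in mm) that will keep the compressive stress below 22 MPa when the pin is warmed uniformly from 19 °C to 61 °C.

g ≈ 1.09 mm

With no wall the pin would lengthen by αΔT L = 19.5×10⁻⁶ × 42 × 1800 = 1.474 mm.
At the allowable stress the elastic shortening the wall may impose is σL/E = 22 × 1800 / (104×10³) = 0.3808 mm.
So the gap has to take up the difference, g_min = δ_free − σL/E = 1.474 − 0.3808 = 1.093 mm.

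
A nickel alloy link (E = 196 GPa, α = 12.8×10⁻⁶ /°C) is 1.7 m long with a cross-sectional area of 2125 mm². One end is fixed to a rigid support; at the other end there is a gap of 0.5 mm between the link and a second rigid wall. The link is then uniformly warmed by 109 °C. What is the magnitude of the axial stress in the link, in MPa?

σ ≈ 216 MPa (compressive)

Unrestrained expansion: δ_free = αΔT L = 12.8×10⁻⁶ × 109 × 1700 = 2.372 mm.
The gap closes (δ_free > 0.5 mm) and the wall then resists a further 2.372 − 0.5 = 1.872 mm of expansion.
Compatibility: PL/(AE) = 1.872 mm, so σ = P/A = E × (1.872/1700) = 215.8 MPa.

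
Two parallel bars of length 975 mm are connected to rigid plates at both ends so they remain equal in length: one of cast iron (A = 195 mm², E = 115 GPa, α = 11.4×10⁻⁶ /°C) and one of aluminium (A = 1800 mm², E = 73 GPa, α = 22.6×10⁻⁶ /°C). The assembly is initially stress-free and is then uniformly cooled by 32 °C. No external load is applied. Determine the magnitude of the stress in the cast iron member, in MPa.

σ ≈ 35.2 MPa (compressive)

Both members must finish at the same length. With the larger α, the aluminium tends to over-contract; the plates restrain it, putting the aluminium in tension and the cast iron in compression. With no external load the two internal forces are equal and opposite, magnitude P.
Compatibility of the two members (thermal + elastic change equal): (α₁ − α₂)ΔT = P·[1/(A₁E₁) + 1/(A₂E₂)].
|α₁ − α₂|·ΔT = 11.2×10⁻⁶ × 32 = 0.0003584.
1/(A₁E₁) + 1/(A₂E₂) = 1/(195×115×10³) + 1/(1800×73×10³) = 5.22×10⁻⁸ N⁻¹.
So P = 0.0003584 / 5.22×10⁻⁸ = 6.865 kN.
σ_{cast iron} = P/A₁ = 6865/195 = 35.21 MPa, compressive.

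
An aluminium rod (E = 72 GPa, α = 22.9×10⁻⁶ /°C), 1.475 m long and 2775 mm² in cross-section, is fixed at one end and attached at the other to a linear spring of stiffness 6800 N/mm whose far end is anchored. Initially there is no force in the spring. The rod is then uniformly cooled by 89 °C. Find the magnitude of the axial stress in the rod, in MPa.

Free thermal contraction: δ_free = αΔT L = 22.9×10⁻⁶ × 89 × 1475 = 3.006 mm.
Let P be the tensile force in the spring. The rod extends elastically by PL/(AE) and the spring stretches by P/k; together these equal δ_free.
P [ L/(AE) + 1/k ] = δ_free → P [ 1475/(2775×72×10³) + 1/(6800) ] = 3.006.
P = 3.006 / 0.0001544 = 19460 N.
σ = P/A = 19460/2775 = 7.014 MPa.

σ ≈ 7.01 MPa (tensile)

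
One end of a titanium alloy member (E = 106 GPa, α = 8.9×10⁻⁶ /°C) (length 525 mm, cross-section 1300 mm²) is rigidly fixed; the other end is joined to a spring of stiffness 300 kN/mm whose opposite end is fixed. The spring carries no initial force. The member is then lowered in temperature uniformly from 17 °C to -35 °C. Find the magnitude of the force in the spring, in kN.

Free thermal contraction: δ_free = αΔT L = 8.9×10⁻⁶ × 52 × 525 = 0.243 mm.
With a force P in the spring, the elastic change of the member is PL/(AE) and that of the spring is P/k; compatibility requires their sum to equal δ_free.
So P = δ_free / [L/(AE) + 1/k] = 0.243 / [ 525/(1300×106×10³) + 1/(300×10³) ].
P = 0.243 / 7.143×10⁻⁶ = 34010 N.

P ≈ 34 kN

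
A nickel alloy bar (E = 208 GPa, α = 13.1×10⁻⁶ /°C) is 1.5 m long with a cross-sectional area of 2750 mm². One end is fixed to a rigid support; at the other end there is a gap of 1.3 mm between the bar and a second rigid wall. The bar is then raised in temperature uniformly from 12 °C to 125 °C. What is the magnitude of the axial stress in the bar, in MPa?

Free thermal elongation = αΔT L = 13.1×10⁻⁶ × 113 × 1500 = 2.22 mm.
After closing the 1.3 mm clearance, 2.22 − 1.3 = 0.9204 mm of expansion remains to be suppressed by the wall.
Compatibility: PL/(AE) = 0.9204 mm, so σ = P/A = E × (0.9204/1500) = 127.6 MPa.

σ ≈ 128 MPa (compressive)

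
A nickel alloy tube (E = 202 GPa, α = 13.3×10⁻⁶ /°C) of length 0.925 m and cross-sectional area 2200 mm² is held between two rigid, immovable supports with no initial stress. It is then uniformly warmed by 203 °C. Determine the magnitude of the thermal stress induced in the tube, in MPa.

σ ≈ 545 MPa (compressive)

Because both ends are immovable the net strain is zero, and the suppressed thermal strain is αΔT = 13.3×10⁻⁶ × 203 = 2699.9×10⁻⁶.
The stress required to suppress this strain is σ = Eε = 202×10³ × 2699.9×10⁻⁶ = 545.4 MPa, compressive since the tube is trying to expand.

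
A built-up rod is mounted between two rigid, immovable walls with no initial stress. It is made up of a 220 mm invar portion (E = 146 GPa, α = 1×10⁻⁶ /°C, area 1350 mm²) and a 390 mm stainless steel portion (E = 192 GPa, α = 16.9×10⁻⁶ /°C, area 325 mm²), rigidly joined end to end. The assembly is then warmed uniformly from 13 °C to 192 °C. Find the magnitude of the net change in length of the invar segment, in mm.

If the supports were absent, the total length change would be Σ αᵢΔT Lᵢ = 1×10⁻⁶×179×220 + 16.9×10⁻⁶×179×390 = 1.219 mm.
The rigid supports impose zero overall length change; the single axial force P common to all segments must satisfy P Σ Lᵢ/(AᵢEᵢ) = δ_free.
The series flexibility is Σ Lᵢ/(AᵢEᵢ) = 220/(1350×146×10³) + 390/(325×192×10³) = 7.366×10⁻⁶ mm/N.
Hence P = δ_free / Σ(L/AE) = 1.219/7.366×10⁻⁶ = 165.5 kN (compressive).
For the invar segment, free thermal change = 1×10⁻⁶×179×220 = 0.03938 mm and elastic change from P = 165500×220/(1350×146×10³) = 0.1847 mm; these oppose, so the net change is 0.145 mm (segment shortens).

|ΔL| ≈ 0.145 mm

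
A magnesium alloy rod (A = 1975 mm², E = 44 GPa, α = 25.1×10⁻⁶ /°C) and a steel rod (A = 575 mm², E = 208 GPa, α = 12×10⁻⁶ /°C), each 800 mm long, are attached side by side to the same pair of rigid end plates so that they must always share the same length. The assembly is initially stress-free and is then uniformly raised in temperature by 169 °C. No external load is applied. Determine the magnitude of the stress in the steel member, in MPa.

σ ≈ 194 MPa (tensile)

The magnesium alloy has the larger α, so on heating it would change length more than the steel if both were free. The rigid plates force a common final length, so the magnesium alloy is put into compression and the steel into tension, with equal and opposite forces P (no external load).
Compatibility of the two members (thermal + elastic change equal): (α₁ − α₂)ΔT = P·[1/(A₁E₁) + 1/(A₂E₂)].
|α₁ − α₂|·ΔT = 13.1×10⁻⁶ × 169 = 0.002214.
1/(A₁E₁) + 1/(A₂E₂) = 1/(1975×44×10³) + 1/(575×208×10³) = 1.987×10⁻⁸ N⁻¹.
So P = 0.002214 / 1.987×10⁻⁸ = 111.4 kN.
σ_{steel} = P/A₂ = 111400/575 = 193.8 MPa, tensile.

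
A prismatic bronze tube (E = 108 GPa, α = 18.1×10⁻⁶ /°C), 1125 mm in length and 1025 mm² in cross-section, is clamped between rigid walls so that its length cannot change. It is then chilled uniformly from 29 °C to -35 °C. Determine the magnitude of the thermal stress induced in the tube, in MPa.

σ ≈ 125 MPa (tensile)

Because both ends are immovable the net strain is zero, and the suppressed thermal strain is αΔT = 18.1×10⁻⁶ × 64 = 1158.4×10⁻⁶.
σ = EαΔT = 108×10³ × 18.1×10⁻⁶ × 64 = 125.1 MPa (tensile; the tube is trying to contract).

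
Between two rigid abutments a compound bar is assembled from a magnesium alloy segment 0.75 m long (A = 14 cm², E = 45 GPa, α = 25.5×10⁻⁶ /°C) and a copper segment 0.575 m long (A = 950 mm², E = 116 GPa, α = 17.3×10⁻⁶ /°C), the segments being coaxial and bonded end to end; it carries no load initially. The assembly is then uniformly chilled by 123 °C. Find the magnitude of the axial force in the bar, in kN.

If the supports were absent, the total length change would be Σ αᵢΔT Lᵢ = 25.5×10⁻⁶×123×750 + 17.3×10⁻⁶×123×575 = 3.576 mm.
The rigid supports impose zero overall length change; the single axial force P common to all segments must satisfy P Σ Lᵢ/(AᵢEᵢ) = δ_free.
Σ Lᵢ/(AᵢEᵢ) = 750/(1400×45×10³) + 575/(950×116×10³) = 1.712×10⁻⁵ mm/N.
P = 3.576 / 1.712×10⁻⁵ = 208800 N = 208.8 kN, tensile.

P ≈ 209 kN (tensile)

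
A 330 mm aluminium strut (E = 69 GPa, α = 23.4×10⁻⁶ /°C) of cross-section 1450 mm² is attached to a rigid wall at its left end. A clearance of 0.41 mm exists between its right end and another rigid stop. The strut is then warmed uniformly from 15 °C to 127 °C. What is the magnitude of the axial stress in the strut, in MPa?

If the wall were absent the strut would grow by αΔT L = 23.4×10⁻⁶ × 112 × 330 = 0.8649 mm.
This exceeds the 0.41 mm gap, so the wall pushes back. The portion of expansion that must be recovered elastically is δ_free − gap = 0.8649 − 0.41 = 0.4549 mm.
So σ = E(δ_free − g)/L = 69×10³ × 0.4549/330 = 95.11 MPa.

σ ≈ 95.1 MPa (compressive)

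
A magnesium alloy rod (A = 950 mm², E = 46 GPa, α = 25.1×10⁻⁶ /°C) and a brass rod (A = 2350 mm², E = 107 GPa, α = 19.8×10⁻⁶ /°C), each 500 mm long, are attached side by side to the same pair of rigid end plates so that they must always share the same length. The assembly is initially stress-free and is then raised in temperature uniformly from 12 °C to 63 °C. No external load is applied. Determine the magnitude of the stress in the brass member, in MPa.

Both members must finish at the same length. With the larger α, the magnesium alloy tends to over-expand; the plates restrain it, putting the magnesium alloy in compression and the brass in tension. With no external load the two internal forces are equal and opposite, magnitude P.
Equating the net (thermal + elastic) strains gives |α₁ − α₂|·ΔT = P·[1/(A₁E₁) + 1/(A₂E₂)].
|α₁ − α₂|·ΔT = 5.3×10⁻⁶ × 51 = 0.0002703.
1/(A₁E₁) + 1/(A₂E₂) = 1/(950×46×10³) + 1/(2350×107×10³) = 2.686×10⁻⁸ N⁻¹.
So P = 0.0002703 / 2.686×10⁻⁸ = 10.06 kN.
σ_{brass} = P/A₂ = 10060/2350 = 4.282 MPa, tensile.

σ ≈ 4.28 MPa (tensile)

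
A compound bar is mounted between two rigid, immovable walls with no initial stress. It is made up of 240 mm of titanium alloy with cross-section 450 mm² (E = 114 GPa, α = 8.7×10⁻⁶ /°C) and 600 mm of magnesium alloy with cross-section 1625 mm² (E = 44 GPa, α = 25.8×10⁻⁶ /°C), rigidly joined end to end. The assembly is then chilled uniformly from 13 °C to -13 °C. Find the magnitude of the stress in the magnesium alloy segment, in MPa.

If the supports were absent, the total length change would be Σ αᵢΔT Lᵢ = 8.7×10⁻⁶×26×240 + 25.8×10⁻⁶×26×600 = 0.4568 mm.
The rigid supports impose zero overall length change; the single axial force P common to all segments must satisfy P Σ Lᵢ/(AᵢEᵢ) = δ_free.
Σ Lᵢ/(AᵢEᵢ) = 240/(450×114×10³) + 600/(1625×44×10³) = 1.307×10⁻⁵ mm/N.
P = 0.4568 / 1.307×10⁻⁵ = 34950 N = 34.95 kN, tensile.
σ_{magnesium alloy} = P / A = 34950 / 1625 = 21.51 MPa.

σ ≈ 21.5 MPa (tensile)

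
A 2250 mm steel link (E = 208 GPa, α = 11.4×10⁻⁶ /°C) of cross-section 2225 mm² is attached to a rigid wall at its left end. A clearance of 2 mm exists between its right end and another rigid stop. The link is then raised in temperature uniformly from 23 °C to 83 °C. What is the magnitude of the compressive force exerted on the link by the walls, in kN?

If the wall were absent the link would grow by αΔT L = 11.4×10⁻⁶ × 60 × 2250 = 1.539 mm.
This is smaller than the 2 mm clearance, so the link expands freely without reaching the stop — the stress is zero.

P ≈ 0 kN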